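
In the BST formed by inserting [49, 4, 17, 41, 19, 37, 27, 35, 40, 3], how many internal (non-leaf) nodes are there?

Tree built from: [49, 4, 17, 41, 19, 37, 27, 35, 40, 3]
Tree (level-order array): [49, 4, None, 3, 17, None, None, None, 41, 19, None, None, 37, 27, 40, None, 35]
Rule: An internal node has at least one child.
Per-node child counts:
  node 49: 1 child(ren)
  node 4: 2 child(ren)
  node 3: 0 child(ren)
  node 17: 1 child(ren)
  node 41: 1 child(ren)
  node 19: 1 child(ren)
  node 37: 2 child(ren)
  node 27: 1 child(ren)
  node 35: 0 child(ren)
  node 40: 0 child(ren)
Matching nodes: [49, 4, 17, 41, 19, 37, 27]
Count of internal (non-leaf) nodes: 7


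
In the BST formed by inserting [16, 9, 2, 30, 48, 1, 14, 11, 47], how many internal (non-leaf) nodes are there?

Tree built from: [16, 9, 2, 30, 48, 1, 14, 11, 47]
Tree (level-order array): [16, 9, 30, 2, 14, None, 48, 1, None, 11, None, 47]
Rule: An internal node has at least one child.
Per-node child counts:
  node 16: 2 child(ren)
  node 9: 2 child(ren)
  node 2: 1 child(ren)
  node 1: 0 child(ren)
  node 14: 1 child(ren)
  node 11: 0 child(ren)
  node 30: 1 child(ren)
  node 48: 1 child(ren)
  node 47: 0 child(ren)
Matching nodes: [16, 9, 2, 14, 30, 48]
Count of internal (non-leaf) nodes: 6


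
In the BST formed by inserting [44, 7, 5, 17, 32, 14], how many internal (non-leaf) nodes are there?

Tree built from: [44, 7, 5, 17, 32, 14]
Tree (level-order array): [44, 7, None, 5, 17, None, None, 14, 32]
Rule: An internal node has at least one child.
Per-node child counts:
  node 44: 1 child(ren)
  node 7: 2 child(ren)
  node 5: 0 child(ren)
  node 17: 2 child(ren)
  node 14: 0 child(ren)
  node 32: 0 child(ren)
Matching nodes: [44, 7, 17]
Count of internal (non-leaf) nodes: 3


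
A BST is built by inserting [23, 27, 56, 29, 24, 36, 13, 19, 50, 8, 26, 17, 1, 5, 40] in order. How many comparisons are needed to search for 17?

Search path for 17: 23 -> 13 -> 19 -> 17
Found: True
Comparisons: 4


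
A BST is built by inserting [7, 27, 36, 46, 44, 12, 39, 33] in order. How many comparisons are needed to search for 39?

Search path for 39: 7 -> 27 -> 36 -> 46 -> 44 -> 39
Found: True
Comparisons: 6


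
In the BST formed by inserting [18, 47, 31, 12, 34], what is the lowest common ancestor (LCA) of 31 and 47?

Tree insertion order: [18, 47, 31, 12, 34]
Tree (level-order array): [18, 12, 47, None, None, 31, None, None, 34]
In a BST, the LCA of p=31, q=47 is the first node v on the
root-to-leaf path with p <= v <= q (go left if both < v, right if both > v).
Walk from root:
  at 18: both 31 and 47 > 18, go right
  at 47: 31 <= 47 <= 47, this is the LCA
LCA = 47


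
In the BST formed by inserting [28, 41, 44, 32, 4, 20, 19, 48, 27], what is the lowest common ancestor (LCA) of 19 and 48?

Tree insertion order: [28, 41, 44, 32, 4, 20, 19, 48, 27]
Tree (level-order array): [28, 4, 41, None, 20, 32, 44, 19, 27, None, None, None, 48]
In a BST, the LCA of p=19, q=48 is the first node v on the
root-to-leaf path with p <= v <= q (go left if both < v, right if both > v).
Walk from root:
  at 28: 19 <= 28 <= 48, this is the LCA
LCA = 28


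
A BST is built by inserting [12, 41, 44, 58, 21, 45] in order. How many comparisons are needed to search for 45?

Search path for 45: 12 -> 41 -> 44 -> 58 -> 45
Found: True
Comparisons: 5


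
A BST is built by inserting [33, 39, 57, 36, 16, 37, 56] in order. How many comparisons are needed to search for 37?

Search path for 37: 33 -> 39 -> 36 -> 37
Found: True
Comparisons: 4


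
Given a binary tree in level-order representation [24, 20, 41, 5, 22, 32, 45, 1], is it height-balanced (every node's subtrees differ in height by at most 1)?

Tree (level-order array): [24, 20, 41, 5, 22, 32, 45, 1]
Definition: a tree is height-balanced if, at every node, |h(left) - h(right)| <= 1 (empty subtree has height -1).
Bottom-up per-node check:
  node 1: h_left=-1, h_right=-1, diff=0 [OK], height=0
  node 5: h_left=0, h_right=-1, diff=1 [OK], height=1
  node 22: h_left=-1, h_right=-1, diff=0 [OK], height=0
  node 20: h_left=1, h_right=0, diff=1 [OK], height=2
  node 32: h_left=-1, h_right=-1, diff=0 [OK], height=0
  node 45: h_left=-1, h_right=-1, diff=0 [OK], height=0
  node 41: h_left=0, h_right=0, diff=0 [OK], height=1
  node 24: h_left=2, h_right=1, diff=1 [OK], height=3
All nodes satisfy the balance condition.
Result: Balanced


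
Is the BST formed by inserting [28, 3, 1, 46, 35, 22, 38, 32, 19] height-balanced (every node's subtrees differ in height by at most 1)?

Tree (level-order array): [28, 3, 46, 1, 22, 35, None, None, None, 19, None, 32, 38]
Definition: a tree is height-balanced if, at every node, |h(left) - h(right)| <= 1 (empty subtree has height -1).
Bottom-up per-node check:
  node 1: h_left=-1, h_right=-1, diff=0 [OK], height=0
  node 19: h_left=-1, h_right=-1, diff=0 [OK], height=0
  node 22: h_left=0, h_right=-1, diff=1 [OK], height=1
  node 3: h_left=0, h_right=1, diff=1 [OK], height=2
  node 32: h_left=-1, h_right=-1, diff=0 [OK], height=0
  node 38: h_left=-1, h_right=-1, diff=0 [OK], height=0
  node 35: h_left=0, h_right=0, diff=0 [OK], height=1
  node 46: h_left=1, h_right=-1, diff=2 [FAIL (|1--1|=2 > 1)], height=2
  node 28: h_left=2, h_right=2, diff=0 [OK], height=3
Node 46 violates the condition: |1 - -1| = 2 > 1.
Result: Not balanced


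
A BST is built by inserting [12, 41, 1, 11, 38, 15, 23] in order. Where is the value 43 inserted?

Starting tree (level order): [12, 1, 41, None, 11, 38, None, None, None, 15, None, None, 23]
Insertion path: 12 -> 41
Result: insert 43 as right child of 41
Final tree (level order): [12, 1, 41, None, 11, 38, 43, None, None, 15, None, None, None, None, 23]


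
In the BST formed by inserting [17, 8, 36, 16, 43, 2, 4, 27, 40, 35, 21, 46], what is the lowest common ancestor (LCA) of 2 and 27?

Tree insertion order: [17, 8, 36, 16, 43, 2, 4, 27, 40, 35, 21, 46]
Tree (level-order array): [17, 8, 36, 2, 16, 27, 43, None, 4, None, None, 21, 35, 40, 46]
In a BST, the LCA of p=2, q=27 is the first node v on the
root-to-leaf path with p <= v <= q (go left if both < v, right if both > v).
Walk from root:
  at 17: 2 <= 17 <= 27, this is the LCA
LCA = 17


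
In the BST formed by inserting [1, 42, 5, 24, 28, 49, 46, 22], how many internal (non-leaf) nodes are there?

Tree built from: [1, 42, 5, 24, 28, 49, 46, 22]
Tree (level-order array): [1, None, 42, 5, 49, None, 24, 46, None, 22, 28]
Rule: An internal node has at least one child.
Per-node child counts:
  node 1: 1 child(ren)
  node 42: 2 child(ren)
  node 5: 1 child(ren)
  node 24: 2 child(ren)
  node 22: 0 child(ren)
  node 28: 0 child(ren)
  node 49: 1 child(ren)
  node 46: 0 child(ren)
Matching nodes: [1, 42, 5, 24, 49]
Count of internal (non-leaf) nodes: 5


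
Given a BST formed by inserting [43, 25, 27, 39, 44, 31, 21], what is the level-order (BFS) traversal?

Tree insertion order: [43, 25, 27, 39, 44, 31, 21]
Tree (level-order array): [43, 25, 44, 21, 27, None, None, None, None, None, 39, 31]
BFS from the root, enqueuing left then right child of each popped node:
  queue [43] -> pop 43, enqueue [25, 44], visited so far: [43]
  queue [25, 44] -> pop 25, enqueue [21, 27], visited so far: [43, 25]
  queue [44, 21, 27] -> pop 44, enqueue [none], visited so far: [43, 25, 44]
  queue [21, 27] -> pop 21, enqueue [none], visited so far: [43, 25, 44, 21]
  queue [27] -> pop 27, enqueue [39], visited so far: [43, 25, 44, 21, 27]
  queue [39] -> pop 39, enqueue [31], visited so far: [43, 25, 44, 21, 27, 39]
  queue [31] -> pop 31, enqueue [none], visited so far: [43, 25, 44, 21, 27, 39, 31]
Result: [43, 25, 44, 21, 27, 39, 31]


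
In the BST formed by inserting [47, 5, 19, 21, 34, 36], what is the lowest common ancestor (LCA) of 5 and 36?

Tree insertion order: [47, 5, 19, 21, 34, 36]
Tree (level-order array): [47, 5, None, None, 19, None, 21, None, 34, None, 36]
In a BST, the LCA of p=5, q=36 is the first node v on the
root-to-leaf path with p <= v <= q (go left if both < v, right if both > v).
Walk from root:
  at 47: both 5 and 36 < 47, go left
  at 5: 5 <= 5 <= 36, this is the LCA
LCA = 5


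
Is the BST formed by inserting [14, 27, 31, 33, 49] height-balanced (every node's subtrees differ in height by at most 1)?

Tree (level-order array): [14, None, 27, None, 31, None, 33, None, 49]
Definition: a tree is height-balanced if, at every node, |h(left) - h(right)| <= 1 (empty subtree has height -1).
Bottom-up per-node check:
  node 49: h_left=-1, h_right=-1, diff=0 [OK], height=0
  node 33: h_left=-1, h_right=0, diff=1 [OK], height=1
  node 31: h_left=-1, h_right=1, diff=2 [FAIL (|-1-1|=2 > 1)], height=2
  node 27: h_left=-1, h_right=2, diff=3 [FAIL (|-1-2|=3 > 1)], height=3
  node 14: h_left=-1, h_right=3, diff=4 [FAIL (|-1-3|=4 > 1)], height=4
Node 31 violates the condition: |-1 - 1| = 2 > 1.
Result: Not balanced


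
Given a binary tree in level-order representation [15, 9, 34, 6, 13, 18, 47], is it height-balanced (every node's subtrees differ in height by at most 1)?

Tree (level-order array): [15, 9, 34, 6, 13, 18, 47]
Definition: a tree is height-balanced if, at every node, |h(left) - h(right)| <= 1 (empty subtree has height -1).
Bottom-up per-node check:
  node 6: h_left=-1, h_right=-1, diff=0 [OK], height=0
  node 13: h_left=-1, h_right=-1, diff=0 [OK], height=0
  node 9: h_left=0, h_right=0, diff=0 [OK], height=1
  node 18: h_left=-1, h_right=-1, diff=0 [OK], height=0
  node 47: h_left=-1, h_right=-1, diff=0 [OK], height=0
  node 34: h_left=0, h_right=0, diff=0 [OK], height=1
  node 15: h_left=1, h_right=1, diff=0 [OK], height=2
All nodes satisfy the balance condition.
Result: Balanced


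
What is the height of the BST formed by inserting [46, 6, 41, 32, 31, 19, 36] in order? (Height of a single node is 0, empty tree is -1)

Insertion order: [46, 6, 41, 32, 31, 19, 36]
Tree (level-order array): [46, 6, None, None, 41, 32, None, 31, 36, 19]
Compute height bottom-up (empty subtree = -1):
  height(19) = 1 + max(-1, -1) = 0
  height(31) = 1 + max(0, -1) = 1
  height(36) = 1 + max(-1, -1) = 0
  height(32) = 1 + max(1, 0) = 2
  height(41) = 1 + max(2, -1) = 3
  height(6) = 1 + max(-1, 3) = 4
  height(46) = 1 + max(4, -1) = 5
Height = 5


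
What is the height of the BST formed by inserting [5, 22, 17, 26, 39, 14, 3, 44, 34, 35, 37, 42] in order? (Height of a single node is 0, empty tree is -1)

Insertion order: [5, 22, 17, 26, 39, 14, 3, 44, 34, 35, 37, 42]
Tree (level-order array): [5, 3, 22, None, None, 17, 26, 14, None, None, 39, None, None, 34, 44, None, 35, 42, None, None, 37]
Compute height bottom-up (empty subtree = -1):
  height(3) = 1 + max(-1, -1) = 0
  height(14) = 1 + max(-1, -1) = 0
  height(17) = 1 + max(0, -1) = 1
  height(37) = 1 + max(-1, -1) = 0
  height(35) = 1 + max(-1, 0) = 1
  height(34) = 1 + max(-1, 1) = 2
  height(42) = 1 + max(-1, -1) = 0
  height(44) = 1 + max(0, -1) = 1
  height(39) = 1 + max(2, 1) = 3
  height(26) = 1 + max(-1, 3) = 4
  height(22) = 1 + max(1, 4) = 5
  height(5) = 1 + max(0, 5) = 6
Height = 6


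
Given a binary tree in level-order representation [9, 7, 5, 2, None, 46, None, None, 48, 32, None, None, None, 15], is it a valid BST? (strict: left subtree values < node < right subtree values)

Level-order array: [9, 7, 5, 2, None, 46, None, None, 48, 32, None, None, None, 15]
Validate using subtree bounds (lo, hi): at each node, require lo < value < hi,
then recurse left with hi=value and right with lo=value.
Preorder trace (stopping at first violation):
  at node 9 with bounds (-inf, +inf): OK
  at node 7 with bounds (-inf, 9): OK
  at node 2 with bounds (-inf, 7): OK
  at node 48 with bounds (2, 7): VIOLATION
Node 48 violates its bound: not (2 < 48 < 7).
Result: Not a valid BST


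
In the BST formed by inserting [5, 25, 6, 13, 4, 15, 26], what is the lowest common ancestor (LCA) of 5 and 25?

Tree insertion order: [5, 25, 6, 13, 4, 15, 26]
Tree (level-order array): [5, 4, 25, None, None, 6, 26, None, 13, None, None, None, 15]
In a BST, the LCA of p=5, q=25 is the first node v on the
root-to-leaf path with p <= v <= q (go left if both < v, right if both > v).
Walk from root:
  at 5: 5 <= 5 <= 25, this is the LCA
LCA = 5


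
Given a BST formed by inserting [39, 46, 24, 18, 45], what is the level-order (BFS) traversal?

Tree insertion order: [39, 46, 24, 18, 45]
Tree (level-order array): [39, 24, 46, 18, None, 45]
BFS from the root, enqueuing left then right child of each popped node:
  queue [39] -> pop 39, enqueue [24, 46], visited so far: [39]
  queue [24, 46] -> pop 24, enqueue [18], visited so far: [39, 24]
  queue [46, 18] -> pop 46, enqueue [45], visited so far: [39, 24, 46]
  queue [18, 45] -> pop 18, enqueue [none], visited so far: [39, 24, 46, 18]
  queue [45] -> pop 45, enqueue [none], visited so far: [39, 24, 46, 18, 45]
Result: [39, 24, 46, 18, 45]


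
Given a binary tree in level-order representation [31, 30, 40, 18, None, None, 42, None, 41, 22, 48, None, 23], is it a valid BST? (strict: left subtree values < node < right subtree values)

Level-order array: [31, 30, 40, 18, None, None, 42, None, 41, 22, 48, None, 23]
Validate using subtree bounds (lo, hi): at each node, require lo < value < hi,
then recurse left with hi=value and right with lo=value.
Preorder trace (stopping at first violation):
  at node 31 with bounds (-inf, +inf): OK
  at node 30 with bounds (-inf, 31): OK
  at node 18 with bounds (-inf, 30): OK
  at node 41 with bounds (18, 30): VIOLATION
Node 41 violates its bound: not (18 < 41 < 30).
Result: Not a valid BST


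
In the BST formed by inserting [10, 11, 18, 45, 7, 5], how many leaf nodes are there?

Tree built from: [10, 11, 18, 45, 7, 5]
Tree (level-order array): [10, 7, 11, 5, None, None, 18, None, None, None, 45]
Rule: A leaf has 0 children.
Per-node child counts:
  node 10: 2 child(ren)
  node 7: 1 child(ren)
  node 5: 0 child(ren)
  node 11: 1 child(ren)
  node 18: 1 child(ren)
  node 45: 0 child(ren)
Matching nodes: [5, 45]
Count of leaf nodes: 2


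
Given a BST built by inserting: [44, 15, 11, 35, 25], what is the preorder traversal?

Tree insertion order: [44, 15, 11, 35, 25]
Tree (level-order array): [44, 15, None, 11, 35, None, None, 25]
Preorder traversal: [44, 15, 11, 35, 25]


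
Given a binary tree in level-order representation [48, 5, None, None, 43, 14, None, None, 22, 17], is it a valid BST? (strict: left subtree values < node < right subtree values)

Level-order array: [48, 5, None, None, 43, 14, None, None, 22, 17]
Validate using subtree bounds (lo, hi): at each node, require lo < value < hi,
then recurse left with hi=value and right with lo=value.
Preorder trace (stopping at first violation):
  at node 48 with bounds (-inf, +inf): OK
  at node 5 with bounds (-inf, 48): OK
  at node 43 with bounds (5, 48): OK
  at node 14 with bounds (5, 43): OK
  at node 22 with bounds (14, 43): OK
  at node 17 with bounds (14, 22): OK
No violation found at any node.
Result: Valid BST


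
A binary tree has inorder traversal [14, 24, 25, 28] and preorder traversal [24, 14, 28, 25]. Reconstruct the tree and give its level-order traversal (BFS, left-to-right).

Inorder:  [14, 24, 25, 28]
Preorder: [24, 14, 28, 25]
Algorithm: preorder visits root first, so consume preorder in order;
for each root, split the current inorder slice at that value into
left-subtree inorder and right-subtree inorder, then recurse.
Recursive splits:
  root=24; inorder splits into left=[14], right=[25, 28]
  root=14; inorder splits into left=[], right=[]
  root=28; inorder splits into left=[25], right=[]
  root=25; inorder splits into left=[], right=[]
Reconstructed level-order: [24, 14, 28, 25]


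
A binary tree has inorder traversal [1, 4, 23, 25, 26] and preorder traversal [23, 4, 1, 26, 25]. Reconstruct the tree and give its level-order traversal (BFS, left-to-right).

Inorder:  [1, 4, 23, 25, 26]
Preorder: [23, 4, 1, 26, 25]
Algorithm: preorder visits root first, so consume preorder in order;
for each root, split the current inorder slice at that value into
left-subtree inorder and right-subtree inorder, then recurse.
Recursive splits:
  root=23; inorder splits into left=[1, 4], right=[25, 26]
  root=4; inorder splits into left=[1], right=[]
  root=1; inorder splits into left=[], right=[]
  root=26; inorder splits into left=[25], right=[]
  root=25; inorder splits into left=[], right=[]
Reconstructed level-order: [23, 4, 26, 1, 25]


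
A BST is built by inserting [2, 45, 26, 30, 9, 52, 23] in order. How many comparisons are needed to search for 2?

Search path for 2: 2
Found: True
Comparisons: 1


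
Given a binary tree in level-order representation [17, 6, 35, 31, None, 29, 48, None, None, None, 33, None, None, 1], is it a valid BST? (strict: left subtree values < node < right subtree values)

Level-order array: [17, 6, 35, 31, None, 29, 48, None, None, None, 33, None, None, 1]
Validate using subtree bounds (lo, hi): at each node, require lo < value < hi,
then recurse left with hi=value and right with lo=value.
Preorder trace (stopping at first violation):
  at node 17 with bounds (-inf, +inf): OK
  at node 6 with bounds (-inf, 17): OK
  at node 31 with bounds (-inf, 6): VIOLATION
Node 31 violates its bound: not (-inf < 31 < 6).
Result: Not a valid BST


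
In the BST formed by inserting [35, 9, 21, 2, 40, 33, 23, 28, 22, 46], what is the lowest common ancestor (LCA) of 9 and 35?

Tree insertion order: [35, 9, 21, 2, 40, 33, 23, 28, 22, 46]
Tree (level-order array): [35, 9, 40, 2, 21, None, 46, None, None, None, 33, None, None, 23, None, 22, 28]
In a BST, the LCA of p=9, q=35 is the first node v on the
root-to-leaf path with p <= v <= q (go left if both < v, right if both > v).
Walk from root:
  at 35: 9 <= 35 <= 35, this is the LCA
LCA = 35


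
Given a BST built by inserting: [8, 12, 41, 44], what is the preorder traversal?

Tree insertion order: [8, 12, 41, 44]
Tree (level-order array): [8, None, 12, None, 41, None, 44]
Preorder traversal: [8, 12, 41, 44]


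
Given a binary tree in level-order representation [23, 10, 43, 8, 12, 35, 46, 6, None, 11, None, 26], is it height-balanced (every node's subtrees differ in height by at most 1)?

Tree (level-order array): [23, 10, 43, 8, 12, 35, 46, 6, None, 11, None, 26]
Definition: a tree is height-balanced if, at every node, |h(left) - h(right)| <= 1 (empty subtree has height -1).
Bottom-up per-node check:
  node 6: h_left=-1, h_right=-1, diff=0 [OK], height=0
  node 8: h_left=0, h_right=-1, diff=1 [OK], height=1
  node 11: h_left=-1, h_right=-1, diff=0 [OK], height=0
  node 12: h_left=0, h_right=-1, diff=1 [OK], height=1
  node 10: h_left=1, h_right=1, diff=0 [OK], height=2
  node 26: h_left=-1, h_right=-1, diff=0 [OK], height=0
  node 35: h_left=0, h_right=-1, diff=1 [OK], height=1
  node 46: h_left=-1, h_right=-1, diff=0 [OK], height=0
  node 43: h_left=1, h_right=0, diff=1 [OK], height=2
  node 23: h_left=2, h_right=2, diff=0 [OK], height=3
All nodes satisfy the balance condition.
Result: Balanced


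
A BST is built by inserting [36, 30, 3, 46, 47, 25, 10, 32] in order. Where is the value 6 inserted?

Starting tree (level order): [36, 30, 46, 3, 32, None, 47, None, 25, None, None, None, None, 10]
Insertion path: 36 -> 30 -> 3 -> 25 -> 10
Result: insert 6 as left child of 10
Final tree (level order): [36, 30, 46, 3, 32, None, 47, None, 25, None, None, None, None, 10, None, 6]


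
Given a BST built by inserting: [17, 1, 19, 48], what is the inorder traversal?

Tree insertion order: [17, 1, 19, 48]
Tree (level-order array): [17, 1, 19, None, None, None, 48]
Inorder traversal: [1, 17, 19, 48]


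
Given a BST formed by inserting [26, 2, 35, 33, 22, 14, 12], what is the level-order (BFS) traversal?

Tree insertion order: [26, 2, 35, 33, 22, 14, 12]
Tree (level-order array): [26, 2, 35, None, 22, 33, None, 14, None, None, None, 12]
BFS from the root, enqueuing left then right child of each popped node:
  queue [26] -> pop 26, enqueue [2, 35], visited so far: [26]
  queue [2, 35] -> pop 2, enqueue [22], visited so far: [26, 2]
  queue [35, 22] -> pop 35, enqueue [33], visited so far: [26, 2, 35]
  queue [22, 33] -> pop 22, enqueue [14], visited so far: [26, 2, 35, 22]
  queue [33, 14] -> pop 33, enqueue [none], visited so far: [26, 2, 35, 22, 33]
  queue [14] -> pop 14, enqueue [12], visited so far: [26, 2, 35, 22, 33, 14]
  queue [12] -> pop 12, enqueue [none], visited so far: [26, 2, 35, 22, 33, 14, 12]
Result: [26, 2, 35, 22, 33, 14, 12]


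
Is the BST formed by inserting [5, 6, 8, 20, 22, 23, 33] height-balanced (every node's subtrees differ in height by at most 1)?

Tree (level-order array): [5, None, 6, None, 8, None, 20, None, 22, None, 23, None, 33]
Definition: a tree is height-balanced if, at every node, |h(left) - h(right)| <= 1 (empty subtree has height -1).
Bottom-up per-node check:
  node 33: h_left=-1, h_right=-1, diff=0 [OK], height=0
  node 23: h_left=-1, h_right=0, diff=1 [OK], height=1
  node 22: h_left=-1, h_right=1, diff=2 [FAIL (|-1-1|=2 > 1)], height=2
  node 20: h_left=-1, h_right=2, diff=3 [FAIL (|-1-2|=3 > 1)], height=3
  node 8: h_left=-1, h_right=3, diff=4 [FAIL (|-1-3|=4 > 1)], height=4
  node 6: h_left=-1, h_right=4, diff=5 [FAIL (|-1-4|=5 > 1)], height=5
  node 5: h_left=-1, h_right=5, diff=6 [FAIL (|-1-5|=6 > 1)], height=6
Node 22 violates the condition: |-1 - 1| = 2 > 1.
Result: Not balanced


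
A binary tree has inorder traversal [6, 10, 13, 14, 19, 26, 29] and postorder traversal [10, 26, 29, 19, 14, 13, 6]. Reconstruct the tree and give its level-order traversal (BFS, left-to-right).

Inorder:   [6, 10, 13, 14, 19, 26, 29]
Postorder: [10, 26, 29, 19, 14, 13, 6]
Algorithm: postorder visits root last, so walk postorder right-to-left;
each value is the root of the current inorder slice — split it at that
value, recurse on the right subtree first, then the left.
Recursive splits:
  root=6; inorder splits into left=[], right=[10, 13, 14, 19, 26, 29]
  root=13; inorder splits into left=[10], right=[14, 19, 26, 29]
  root=14; inorder splits into left=[], right=[19, 26, 29]
  root=19; inorder splits into left=[], right=[26, 29]
  root=29; inorder splits into left=[26], right=[]
  root=26; inorder splits into left=[], right=[]
  root=10; inorder splits into left=[], right=[]
Reconstructed level-order: [6, 13, 10, 14, 19, 29, 26]


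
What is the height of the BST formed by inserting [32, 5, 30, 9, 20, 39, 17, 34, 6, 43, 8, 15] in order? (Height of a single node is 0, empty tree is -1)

Insertion order: [32, 5, 30, 9, 20, 39, 17, 34, 6, 43, 8, 15]
Tree (level-order array): [32, 5, 39, None, 30, 34, 43, 9, None, None, None, None, None, 6, 20, None, 8, 17, None, None, None, 15]
Compute height bottom-up (empty subtree = -1):
  height(8) = 1 + max(-1, -1) = 0
  height(6) = 1 + max(-1, 0) = 1
  height(15) = 1 + max(-1, -1) = 0
  height(17) = 1 + max(0, -1) = 1
  height(20) = 1 + max(1, -1) = 2
  height(9) = 1 + max(1, 2) = 3
  height(30) = 1 + max(3, -1) = 4
  height(5) = 1 + max(-1, 4) = 5
  height(34) = 1 + max(-1, -1) = 0
  height(43) = 1 + max(-1, -1) = 0
  height(39) = 1 + max(0, 0) = 1
  height(32) = 1 + max(5, 1) = 6
Height = 6


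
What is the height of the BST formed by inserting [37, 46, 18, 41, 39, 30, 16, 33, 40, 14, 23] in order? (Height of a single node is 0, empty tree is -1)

Insertion order: [37, 46, 18, 41, 39, 30, 16, 33, 40, 14, 23]
Tree (level-order array): [37, 18, 46, 16, 30, 41, None, 14, None, 23, 33, 39, None, None, None, None, None, None, None, None, 40]
Compute height bottom-up (empty subtree = -1):
  height(14) = 1 + max(-1, -1) = 0
  height(16) = 1 + max(0, -1) = 1
  height(23) = 1 + max(-1, -1) = 0
  height(33) = 1 + max(-1, -1) = 0
  height(30) = 1 + max(0, 0) = 1
  height(18) = 1 + max(1, 1) = 2
  height(40) = 1 + max(-1, -1) = 0
  height(39) = 1 + max(-1, 0) = 1
  height(41) = 1 + max(1, -1) = 2
  height(46) = 1 + max(2, -1) = 3
  height(37) = 1 + max(2, 3) = 4
Height = 4


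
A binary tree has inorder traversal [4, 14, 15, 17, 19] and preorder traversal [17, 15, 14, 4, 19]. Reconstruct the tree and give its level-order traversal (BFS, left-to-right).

Inorder:  [4, 14, 15, 17, 19]
Preorder: [17, 15, 14, 4, 19]
Algorithm: preorder visits root first, so consume preorder in order;
for each root, split the current inorder slice at that value into
left-subtree inorder and right-subtree inorder, then recurse.
Recursive splits:
  root=17; inorder splits into left=[4, 14, 15], right=[19]
  root=15; inorder splits into left=[4, 14], right=[]
  root=14; inorder splits into left=[4], right=[]
  root=4; inorder splits into left=[], right=[]
  root=19; inorder splits into left=[], right=[]
Reconstructed level-order: [17, 15, 19, 14, 4]


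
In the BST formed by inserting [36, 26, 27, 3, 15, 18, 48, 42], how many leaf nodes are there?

Tree built from: [36, 26, 27, 3, 15, 18, 48, 42]
Tree (level-order array): [36, 26, 48, 3, 27, 42, None, None, 15, None, None, None, None, None, 18]
Rule: A leaf has 0 children.
Per-node child counts:
  node 36: 2 child(ren)
  node 26: 2 child(ren)
  node 3: 1 child(ren)
  node 15: 1 child(ren)
  node 18: 0 child(ren)
  node 27: 0 child(ren)
  node 48: 1 child(ren)
  node 42: 0 child(ren)
Matching nodes: [18, 27, 42]
Count of leaf nodes: 3


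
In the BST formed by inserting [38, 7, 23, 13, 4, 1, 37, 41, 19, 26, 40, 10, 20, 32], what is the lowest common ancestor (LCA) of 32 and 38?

Tree insertion order: [38, 7, 23, 13, 4, 1, 37, 41, 19, 26, 40, 10, 20, 32]
Tree (level-order array): [38, 7, 41, 4, 23, 40, None, 1, None, 13, 37, None, None, None, None, 10, 19, 26, None, None, None, None, 20, None, 32]
In a BST, the LCA of p=32, q=38 is the first node v on the
root-to-leaf path with p <= v <= q (go left if both < v, right if both > v).
Walk from root:
  at 38: 32 <= 38 <= 38, this is the LCA
LCA = 38


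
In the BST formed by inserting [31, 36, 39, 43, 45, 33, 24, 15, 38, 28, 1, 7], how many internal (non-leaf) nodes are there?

Tree built from: [31, 36, 39, 43, 45, 33, 24, 15, 38, 28, 1, 7]
Tree (level-order array): [31, 24, 36, 15, 28, 33, 39, 1, None, None, None, None, None, 38, 43, None, 7, None, None, None, 45]
Rule: An internal node has at least one child.
Per-node child counts:
  node 31: 2 child(ren)
  node 24: 2 child(ren)
  node 15: 1 child(ren)
  node 1: 1 child(ren)
  node 7: 0 child(ren)
  node 28: 0 child(ren)
  node 36: 2 child(ren)
  node 33: 0 child(ren)
  node 39: 2 child(ren)
  node 38: 0 child(ren)
  node 43: 1 child(ren)
  node 45: 0 child(ren)
Matching nodes: [31, 24, 15, 1, 36, 39, 43]
Count of internal (non-leaf) nodes: 7


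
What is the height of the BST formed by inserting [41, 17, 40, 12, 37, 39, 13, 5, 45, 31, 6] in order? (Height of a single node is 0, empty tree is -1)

Insertion order: [41, 17, 40, 12, 37, 39, 13, 5, 45, 31, 6]
Tree (level-order array): [41, 17, 45, 12, 40, None, None, 5, 13, 37, None, None, 6, None, None, 31, 39]
Compute height bottom-up (empty subtree = -1):
  height(6) = 1 + max(-1, -1) = 0
  height(5) = 1 + max(-1, 0) = 1
  height(13) = 1 + max(-1, -1) = 0
  height(12) = 1 + max(1, 0) = 2
  height(31) = 1 + max(-1, -1) = 0
  height(39) = 1 + max(-1, -1) = 0
  height(37) = 1 + max(0, 0) = 1
  height(40) = 1 + max(1, -1) = 2
  height(17) = 1 + max(2, 2) = 3
  height(45) = 1 + max(-1, -1) = 0
  height(41) = 1 + max(3, 0) = 4
Height = 4


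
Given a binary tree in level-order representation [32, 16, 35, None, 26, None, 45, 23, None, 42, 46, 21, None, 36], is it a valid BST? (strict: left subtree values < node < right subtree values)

Level-order array: [32, 16, 35, None, 26, None, 45, 23, None, 42, 46, 21, None, 36]
Validate using subtree bounds (lo, hi): at each node, require lo < value < hi,
then recurse left with hi=value and right with lo=value.
Preorder trace (stopping at first violation):
  at node 32 with bounds (-inf, +inf): OK
  at node 16 with bounds (-inf, 32): OK
  at node 26 with bounds (16, 32): OK
  at node 23 with bounds (16, 26): OK
  at node 21 with bounds (16, 23): OK
  at node 35 with bounds (32, +inf): OK
  at node 45 with bounds (35, +inf): OK
  at node 42 with bounds (35, 45): OK
  at node 36 with bounds (35, 42): OK
  at node 46 with bounds (45, +inf): OK
No violation found at any node.
Result: Valid BST


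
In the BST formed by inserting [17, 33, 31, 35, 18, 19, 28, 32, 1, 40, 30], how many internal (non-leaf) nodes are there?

Tree built from: [17, 33, 31, 35, 18, 19, 28, 32, 1, 40, 30]
Tree (level-order array): [17, 1, 33, None, None, 31, 35, 18, 32, None, 40, None, 19, None, None, None, None, None, 28, None, 30]
Rule: An internal node has at least one child.
Per-node child counts:
  node 17: 2 child(ren)
  node 1: 0 child(ren)
  node 33: 2 child(ren)
  node 31: 2 child(ren)
  node 18: 1 child(ren)
  node 19: 1 child(ren)
  node 28: 1 child(ren)
  node 30: 0 child(ren)
  node 32: 0 child(ren)
  node 35: 1 child(ren)
  node 40: 0 child(ren)
Matching nodes: [17, 33, 31, 18, 19, 28, 35]
Count of internal (non-leaf) nodes: 7


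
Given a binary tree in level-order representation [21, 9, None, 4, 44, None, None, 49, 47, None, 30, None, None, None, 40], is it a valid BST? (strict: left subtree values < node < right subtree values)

Level-order array: [21, 9, None, 4, 44, None, None, 49, 47, None, 30, None, None, None, 40]
Validate using subtree bounds (lo, hi): at each node, require lo < value < hi,
then recurse left with hi=value and right with lo=value.
Preorder trace (stopping at first violation):
  at node 21 with bounds (-inf, +inf): OK
  at node 9 with bounds (-inf, 21): OK
  at node 4 with bounds (-inf, 9): OK
  at node 44 with bounds (9, 21): VIOLATION
Node 44 violates its bound: not (9 < 44 < 21).
Result: Not a valid BST


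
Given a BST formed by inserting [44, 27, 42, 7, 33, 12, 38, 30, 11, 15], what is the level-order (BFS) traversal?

Tree insertion order: [44, 27, 42, 7, 33, 12, 38, 30, 11, 15]
Tree (level-order array): [44, 27, None, 7, 42, None, 12, 33, None, 11, 15, 30, 38]
BFS from the root, enqueuing left then right child of each popped node:
  queue [44] -> pop 44, enqueue [27], visited so far: [44]
  queue [27] -> pop 27, enqueue [7, 42], visited so far: [44, 27]
  queue [7, 42] -> pop 7, enqueue [12], visited so far: [44, 27, 7]
  queue [42, 12] -> pop 42, enqueue [33], visited so far: [44, 27, 7, 42]
  queue [12, 33] -> pop 12, enqueue [11, 15], visited so far: [44, 27, 7, 42, 12]
  queue [33, 11, 15] -> pop 33, enqueue [30, 38], visited so far: [44, 27, 7, 42, 12, 33]
  queue [11, 15, 30, 38] -> pop 11, enqueue [none], visited so far: [44, 27, 7, 42, 12, 33, 11]
  queue [15, 30, 38] -> pop 15, enqueue [none], visited so far: [44, 27, 7, 42, 12, 33, 11, 15]
  queue [30, 38] -> pop 30, enqueue [none], visited so far: [44, 27, 7, 42, 12, 33, 11, 15, 30]
  queue [38] -> pop 38, enqueue [none], visited so far: [44, 27, 7, 42, 12, 33, 11, 15, 30, 38]
Result: [44, 27, 7, 42, 12, 33, 11, 15, 30, 38]


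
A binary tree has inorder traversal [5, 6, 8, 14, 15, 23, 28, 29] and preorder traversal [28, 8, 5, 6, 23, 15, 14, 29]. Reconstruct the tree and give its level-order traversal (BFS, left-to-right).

Inorder:  [5, 6, 8, 14, 15, 23, 28, 29]
Preorder: [28, 8, 5, 6, 23, 15, 14, 29]
Algorithm: preorder visits root first, so consume preorder in order;
for each root, split the current inorder slice at that value into
left-subtree inorder and right-subtree inorder, then recurse.
Recursive splits:
  root=28; inorder splits into left=[5, 6, 8, 14, 15, 23], right=[29]
  root=8; inorder splits into left=[5, 6], right=[14, 15, 23]
  root=5; inorder splits into left=[], right=[6]
  root=6; inorder splits into left=[], right=[]
  root=23; inorder splits into left=[14, 15], right=[]
  root=15; inorder splits into left=[14], right=[]
  root=14; inorder splits into left=[], right=[]
  root=29; inorder splits into left=[], right=[]
Reconstructed level-order: [28, 8, 29, 5, 23, 6, 15, 14]


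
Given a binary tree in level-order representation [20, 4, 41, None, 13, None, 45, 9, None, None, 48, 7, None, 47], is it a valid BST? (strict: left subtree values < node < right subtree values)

Level-order array: [20, 4, 41, None, 13, None, 45, 9, None, None, 48, 7, None, 47]
Validate using subtree bounds (lo, hi): at each node, require lo < value < hi,
then recurse left with hi=value and right with lo=value.
Preorder trace (stopping at first violation):
  at node 20 with bounds (-inf, +inf): OK
  at node 4 with bounds (-inf, 20): OK
  at node 13 with bounds (4, 20): OK
  at node 9 with bounds (4, 13): OK
  at node 7 with bounds (4, 9): OK
  at node 41 with bounds (20, +inf): OK
  at node 45 with bounds (41, +inf): OK
  at node 48 with bounds (45, +inf): OK
  at node 47 with bounds (45, 48): OK
No violation found at any node.
Result: Valid BST


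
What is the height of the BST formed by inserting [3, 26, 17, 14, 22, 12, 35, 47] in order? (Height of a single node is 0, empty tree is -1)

Insertion order: [3, 26, 17, 14, 22, 12, 35, 47]
Tree (level-order array): [3, None, 26, 17, 35, 14, 22, None, 47, 12]
Compute height bottom-up (empty subtree = -1):
  height(12) = 1 + max(-1, -1) = 0
  height(14) = 1 + max(0, -1) = 1
  height(22) = 1 + max(-1, -1) = 0
  height(17) = 1 + max(1, 0) = 2
  height(47) = 1 + max(-1, -1) = 0
  height(35) = 1 + max(-1, 0) = 1
  height(26) = 1 + max(2, 1) = 3
  height(3) = 1 + max(-1, 3) = 4
Height = 4


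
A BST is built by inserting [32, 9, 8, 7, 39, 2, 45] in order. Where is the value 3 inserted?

Starting tree (level order): [32, 9, 39, 8, None, None, 45, 7, None, None, None, 2]
Insertion path: 32 -> 9 -> 8 -> 7 -> 2
Result: insert 3 as right child of 2
Final tree (level order): [32, 9, 39, 8, None, None, 45, 7, None, None, None, 2, None, None, 3]


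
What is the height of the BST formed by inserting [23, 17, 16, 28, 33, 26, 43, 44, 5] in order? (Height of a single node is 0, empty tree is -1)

Insertion order: [23, 17, 16, 28, 33, 26, 43, 44, 5]
Tree (level-order array): [23, 17, 28, 16, None, 26, 33, 5, None, None, None, None, 43, None, None, None, 44]
Compute height bottom-up (empty subtree = -1):
  height(5) = 1 + max(-1, -1) = 0
  height(16) = 1 + max(0, -1) = 1
  height(17) = 1 + max(1, -1) = 2
  height(26) = 1 + max(-1, -1) = 0
  height(44) = 1 + max(-1, -1) = 0
  height(43) = 1 + max(-1, 0) = 1
  height(33) = 1 + max(-1, 1) = 2
  height(28) = 1 + max(0, 2) = 3
  height(23) = 1 + max(2, 3) = 4
Height = 4


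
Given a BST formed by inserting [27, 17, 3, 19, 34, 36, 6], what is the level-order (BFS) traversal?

Tree insertion order: [27, 17, 3, 19, 34, 36, 6]
Tree (level-order array): [27, 17, 34, 3, 19, None, 36, None, 6]
BFS from the root, enqueuing left then right child of each popped node:
  queue [27] -> pop 27, enqueue [17, 34], visited so far: [27]
  queue [17, 34] -> pop 17, enqueue [3, 19], visited so far: [27, 17]
  queue [34, 3, 19] -> pop 34, enqueue [36], visited so far: [27, 17, 34]
  queue [3, 19, 36] -> pop 3, enqueue [6], visited so far: [27, 17, 34, 3]
  queue [19, 36, 6] -> pop 19, enqueue [none], visited so far: [27, 17, 34, 3, 19]
  queue [36, 6] -> pop 36, enqueue [none], visited so far: [27, 17, 34, 3, 19, 36]
  queue [6] -> pop 6, enqueue [none], visited so far: [27, 17, 34, 3, 19, 36, 6]
Result: [27, 17, 34, 3, 19, 36, 6]


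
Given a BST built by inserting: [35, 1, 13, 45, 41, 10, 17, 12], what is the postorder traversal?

Tree insertion order: [35, 1, 13, 45, 41, 10, 17, 12]
Tree (level-order array): [35, 1, 45, None, 13, 41, None, 10, 17, None, None, None, 12]
Postorder traversal: [12, 10, 17, 13, 1, 41, 45, 35]


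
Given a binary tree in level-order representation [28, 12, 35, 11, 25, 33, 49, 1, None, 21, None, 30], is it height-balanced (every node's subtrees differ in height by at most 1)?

Tree (level-order array): [28, 12, 35, 11, 25, 33, 49, 1, None, 21, None, 30]
Definition: a tree is height-balanced if, at every node, |h(left) - h(right)| <= 1 (empty subtree has height -1).
Bottom-up per-node check:
  node 1: h_left=-1, h_right=-1, diff=0 [OK], height=0
  node 11: h_left=0, h_right=-1, diff=1 [OK], height=1
  node 21: h_left=-1, h_right=-1, diff=0 [OK], height=0
  node 25: h_left=0, h_right=-1, diff=1 [OK], height=1
  node 12: h_left=1, h_right=1, diff=0 [OK], height=2
  node 30: h_left=-1, h_right=-1, diff=0 [OK], height=0
  node 33: h_left=0, h_right=-1, diff=1 [OK], height=1
  node 49: h_left=-1, h_right=-1, diff=0 [OK], height=0
  node 35: h_left=1, h_right=0, diff=1 [OK], height=2
  node 28: h_left=2, h_right=2, diff=0 [OK], height=3
All nodes satisfy the balance condition.
Result: Balanced


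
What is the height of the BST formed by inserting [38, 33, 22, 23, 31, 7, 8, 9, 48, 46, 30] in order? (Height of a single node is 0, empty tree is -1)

Insertion order: [38, 33, 22, 23, 31, 7, 8, 9, 48, 46, 30]
Tree (level-order array): [38, 33, 48, 22, None, 46, None, 7, 23, None, None, None, 8, None, 31, None, 9, 30]
Compute height bottom-up (empty subtree = -1):
  height(9) = 1 + max(-1, -1) = 0
  height(8) = 1 + max(-1, 0) = 1
  height(7) = 1 + max(-1, 1) = 2
  height(30) = 1 + max(-1, -1) = 0
  height(31) = 1 + max(0, -1) = 1
  height(23) = 1 + max(-1, 1) = 2
  height(22) = 1 + max(2, 2) = 3
  height(33) = 1 + max(3, -1) = 4
  height(46) = 1 + max(-1, -1) = 0
  height(48) = 1 + max(0, -1) = 1
  height(38) = 1 + max(4, 1) = 5
Height = 5


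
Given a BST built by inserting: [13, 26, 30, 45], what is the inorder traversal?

Tree insertion order: [13, 26, 30, 45]
Tree (level-order array): [13, None, 26, None, 30, None, 45]
Inorder traversal: [13, 26, 30, 45]


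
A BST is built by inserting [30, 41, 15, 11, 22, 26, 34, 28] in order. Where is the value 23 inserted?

Starting tree (level order): [30, 15, 41, 11, 22, 34, None, None, None, None, 26, None, None, None, 28]
Insertion path: 30 -> 15 -> 22 -> 26
Result: insert 23 as left child of 26
Final tree (level order): [30, 15, 41, 11, 22, 34, None, None, None, None, 26, None, None, 23, 28]


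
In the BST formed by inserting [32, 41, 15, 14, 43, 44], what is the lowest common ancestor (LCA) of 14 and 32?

Tree insertion order: [32, 41, 15, 14, 43, 44]
Tree (level-order array): [32, 15, 41, 14, None, None, 43, None, None, None, 44]
In a BST, the LCA of p=14, q=32 is the first node v on the
root-to-leaf path with p <= v <= q (go left if both < v, right if both > v).
Walk from root:
  at 32: 14 <= 32 <= 32, this is the LCA
LCA = 32


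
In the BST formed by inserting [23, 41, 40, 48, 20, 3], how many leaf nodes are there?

Tree built from: [23, 41, 40, 48, 20, 3]
Tree (level-order array): [23, 20, 41, 3, None, 40, 48]
Rule: A leaf has 0 children.
Per-node child counts:
  node 23: 2 child(ren)
  node 20: 1 child(ren)
  node 3: 0 child(ren)
  node 41: 2 child(ren)
  node 40: 0 child(ren)
  node 48: 0 child(ren)
Matching nodes: [3, 40, 48]
Count of leaf nodes: 3


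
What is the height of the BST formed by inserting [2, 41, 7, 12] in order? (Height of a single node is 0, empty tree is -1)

Insertion order: [2, 41, 7, 12]
Tree (level-order array): [2, None, 41, 7, None, None, 12]
Compute height bottom-up (empty subtree = -1):
  height(12) = 1 + max(-1, -1) = 0
  height(7) = 1 + max(-1, 0) = 1
  height(41) = 1 + max(1, -1) = 2
  height(2) = 1 + max(-1, 2) = 3
Height = 3


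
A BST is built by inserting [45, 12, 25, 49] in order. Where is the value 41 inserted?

Starting tree (level order): [45, 12, 49, None, 25]
Insertion path: 45 -> 12 -> 25
Result: insert 41 as right child of 25
Final tree (level order): [45, 12, 49, None, 25, None, None, None, 41]


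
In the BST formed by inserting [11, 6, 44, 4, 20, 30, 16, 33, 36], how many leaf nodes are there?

Tree built from: [11, 6, 44, 4, 20, 30, 16, 33, 36]
Tree (level-order array): [11, 6, 44, 4, None, 20, None, None, None, 16, 30, None, None, None, 33, None, 36]
Rule: A leaf has 0 children.
Per-node child counts:
  node 11: 2 child(ren)
  node 6: 1 child(ren)
  node 4: 0 child(ren)
  node 44: 1 child(ren)
  node 20: 2 child(ren)
  node 16: 0 child(ren)
  node 30: 1 child(ren)
  node 33: 1 child(ren)
  node 36: 0 child(ren)
Matching nodes: [4, 16, 36]
Count of leaf nodes: 3


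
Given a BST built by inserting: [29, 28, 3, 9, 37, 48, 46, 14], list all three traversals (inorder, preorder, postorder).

Tree insertion order: [29, 28, 3, 9, 37, 48, 46, 14]
Tree (level-order array): [29, 28, 37, 3, None, None, 48, None, 9, 46, None, None, 14]
Inorder (L, root, R): [3, 9, 14, 28, 29, 37, 46, 48]
Preorder (root, L, R): [29, 28, 3, 9, 14, 37, 48, 46]
Postorder (L, R, root): [14, 9, 3, 28, 46, 48, 37, 29]
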